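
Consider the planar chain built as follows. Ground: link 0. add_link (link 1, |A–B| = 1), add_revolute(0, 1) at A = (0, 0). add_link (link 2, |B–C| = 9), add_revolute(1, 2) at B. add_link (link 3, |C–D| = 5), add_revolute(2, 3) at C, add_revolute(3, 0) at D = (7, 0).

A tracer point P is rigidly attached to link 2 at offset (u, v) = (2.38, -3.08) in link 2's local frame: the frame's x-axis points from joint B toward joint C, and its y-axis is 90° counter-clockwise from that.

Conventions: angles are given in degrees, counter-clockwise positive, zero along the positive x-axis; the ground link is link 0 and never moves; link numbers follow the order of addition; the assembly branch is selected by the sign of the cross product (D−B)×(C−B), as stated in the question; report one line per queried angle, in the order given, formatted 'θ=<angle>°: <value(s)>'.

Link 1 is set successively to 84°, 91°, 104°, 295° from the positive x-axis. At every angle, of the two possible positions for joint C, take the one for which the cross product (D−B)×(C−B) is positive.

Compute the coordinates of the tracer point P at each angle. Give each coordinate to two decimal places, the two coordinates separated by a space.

A=(0,0), D=(7.00,0)
θ=84°: B = A + 1.00·(cos84°, sin84°) = (0.1045, 0.9945)
θ=84°: |BD| = 6.9668
θ=84°: circle(B,9.00) ∩ circle(D,5.00): a=7.5025, h=4.9712
θ=84°:   candidates: C₊=(8.2398,4.8439) cross=34.634; C₋=(6.8205,-4.9968) cross=-34.634
θ=84°:   branch + wants cross > 0 → take C=(8.2398,4.8439) (cross=34.634)
θ=84°: ex = (C−B)/|BC| = (0.9039,0.4277); ey = (-0.4277,0.9039)
θ=84°: P = B + 2.38·ex + -3.08·ey = (3.5732,-0.7716)
θ=91°: B = A + 1.00·(cos91°, sin91°) = (-0.0175, 0.9998)
θ=91°: |BD| = 7.0883
θ=91°: circle(B,9.00) ∩ circle(D,5.00): a=7.4943, h=4.9835
θ=91°:   candidates: C₊=(8.1049,4.8764) cross=35.325; C₋=(6.6990,-4.9909) cross=-35.325
θ=91°:   branch + wants cross > 0 → take C=(8.1049,4.8764) (cross=35.325)
θ=91°: ex = (C−B)/|BC| = (0.9025,0.4307); ey = (-0.4307,0.9025)
θ=91°: P = B + 2.38·ex + -3.08·ey = (3.4571,-0.7547)
θ=104°: B = A + 1.00·(cos104°, sin104°) = (-0.2419, 0.9703)
θ=104°: |BD| = 7.3066
θ=104°: circle(B,9.00) ∩ circle(D,5.00): a=7.4855, h=4.9968
θ=104°:   candidates: C₊=(7.8408,4.9288) cross=36.510; C₋=(6.5137,-4.9763) cross=-36.510
θ=104°:   branch + wants cross > 0 → take C=(7.8408,4.9288) (cross=36.510)
θ=104°: ex = (C−B)/|BC| = (0.8981,0.4398); ey = (-0.4398,0.8981)
θ=104°: P = B + 2.38·ex + -3.08·ey = (3.2502,-0.7490)
θ=295°: B = A + 1.00·(cos295°, sin295°) = (0.4226, -0.9063)
θ=295°: |BD| = 6.6395
θ=295°: circle(B,9.00) ∩ circle(D,5.00): a=7.5369, h=4.9188
θ=295°:   candidates: C₊=(7.2176,4.9953) cross=32.659; C₋=(8.5604,-4.7503) cross=-32.659
θ=295°:   branch + wants cross > 0 → take C=(7.2176,4.9953) (cross=32.659)
θ=295°: ex = (C−B)/|BC| = (0.7550,0.6557); ey = (-0.6557,0.7550)
θ=295°: P = B + 2.38·ex + -3.08·ey = (4.2392,-1.6711)

θ=84°: 3.57 -0.77
θ=91°: 3.46 -0.75
θ=104°: 3.25 -0.75
θ=295°: 4.24 -1.67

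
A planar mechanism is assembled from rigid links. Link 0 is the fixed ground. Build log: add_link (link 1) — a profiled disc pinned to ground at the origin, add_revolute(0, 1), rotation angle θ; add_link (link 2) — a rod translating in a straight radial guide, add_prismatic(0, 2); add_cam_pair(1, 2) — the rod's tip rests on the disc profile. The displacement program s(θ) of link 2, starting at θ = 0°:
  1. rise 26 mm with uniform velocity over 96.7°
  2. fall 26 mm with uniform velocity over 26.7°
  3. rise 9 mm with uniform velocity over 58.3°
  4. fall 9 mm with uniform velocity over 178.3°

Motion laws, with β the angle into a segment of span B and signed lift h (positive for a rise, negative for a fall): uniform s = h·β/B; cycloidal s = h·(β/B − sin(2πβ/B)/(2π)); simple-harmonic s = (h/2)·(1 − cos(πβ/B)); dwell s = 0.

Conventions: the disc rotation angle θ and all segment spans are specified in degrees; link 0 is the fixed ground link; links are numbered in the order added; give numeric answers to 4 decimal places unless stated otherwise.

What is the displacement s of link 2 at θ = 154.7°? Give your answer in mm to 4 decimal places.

seg 1 [0°–96.7°] uniform, h=26: full span → s += 26 → s = 26.0000
seg 2 [96.7°–123.4°] uniform, h=-26: full span → s += -26 → s = 0.0000
seg 3 [123.4°–181.7°] uniform, h=9: θ=154.7° here. β=31.3, B=58.3. 9·31.3/58.3 = 4.8319 → s = 4.8319

4.8319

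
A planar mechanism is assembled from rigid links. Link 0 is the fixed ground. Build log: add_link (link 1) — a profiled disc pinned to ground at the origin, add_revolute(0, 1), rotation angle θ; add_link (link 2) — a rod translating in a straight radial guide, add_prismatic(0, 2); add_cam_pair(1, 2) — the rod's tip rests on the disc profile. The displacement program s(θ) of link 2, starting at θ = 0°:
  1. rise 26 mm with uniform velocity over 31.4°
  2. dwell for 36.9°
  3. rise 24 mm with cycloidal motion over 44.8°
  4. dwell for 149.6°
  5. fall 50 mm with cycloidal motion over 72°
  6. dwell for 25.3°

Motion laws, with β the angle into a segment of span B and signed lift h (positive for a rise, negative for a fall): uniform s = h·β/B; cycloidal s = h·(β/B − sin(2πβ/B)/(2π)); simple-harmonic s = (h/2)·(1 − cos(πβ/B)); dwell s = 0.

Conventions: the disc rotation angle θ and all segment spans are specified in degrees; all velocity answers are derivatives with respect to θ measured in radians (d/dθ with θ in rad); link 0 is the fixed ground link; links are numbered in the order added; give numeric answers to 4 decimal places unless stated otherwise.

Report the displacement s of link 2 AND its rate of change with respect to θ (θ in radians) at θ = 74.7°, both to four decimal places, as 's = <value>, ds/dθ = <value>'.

seg 1 [0°–31.4°] uniform, h=26: full span → s += 26 → s = 26.0000
seg 2 [31.4°–68.3°] dwell: s stays 26.0000
seg 3 [68.3°–113.1°] cycloidal, h=24: θ=74.7° here. β=6.4, B=44.8. 24·(0.1429 − sin(2π·0.1429)/(2π)) = 0.4422 → s = 26.4422
velocity in seg [68.3°–113.1°] (cycloidal), θ in radians: β = 6.4° = 0.1117 rad, B = 44.8° = 0.7819 rad; ds/dθ = (h/B)(1 − cos(2πβ/B)) = (24/0.7819)(1 − cos(2π·0.1429)) = 11.556667 mm/rad

s = 26.4422, ds/dθ = 11.5567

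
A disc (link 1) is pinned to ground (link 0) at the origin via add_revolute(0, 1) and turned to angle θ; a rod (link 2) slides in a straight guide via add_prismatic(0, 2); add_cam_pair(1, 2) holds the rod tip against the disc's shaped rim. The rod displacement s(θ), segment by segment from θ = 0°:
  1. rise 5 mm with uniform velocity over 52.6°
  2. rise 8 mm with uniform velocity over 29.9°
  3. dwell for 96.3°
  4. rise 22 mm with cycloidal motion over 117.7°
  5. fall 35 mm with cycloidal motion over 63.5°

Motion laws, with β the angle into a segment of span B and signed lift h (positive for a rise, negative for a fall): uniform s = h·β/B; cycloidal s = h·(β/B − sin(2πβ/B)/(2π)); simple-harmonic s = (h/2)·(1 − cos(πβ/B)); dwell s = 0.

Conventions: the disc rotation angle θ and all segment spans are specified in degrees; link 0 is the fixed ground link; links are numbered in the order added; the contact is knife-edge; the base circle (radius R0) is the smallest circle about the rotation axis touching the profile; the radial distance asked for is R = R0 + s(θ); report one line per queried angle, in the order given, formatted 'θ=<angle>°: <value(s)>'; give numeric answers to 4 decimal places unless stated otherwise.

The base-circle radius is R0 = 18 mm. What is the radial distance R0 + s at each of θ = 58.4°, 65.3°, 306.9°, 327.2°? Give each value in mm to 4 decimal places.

segment 1 (0° to 52.6°, uniform, h = 5) is passed completely: s = 0.0000 + (5) = 5.0000
θ = 58.4° falls in segment 2 (52.6° to 82.5°, uniform, h = 8): β = 58.4 − 52.6 = 5.8°, B = 29.9°; Δs = 8·5.8/29.9 = 1.5518; s = 5.0000 + 1.5518 = 6.5518
θ = 65.3° falls in segment 2 (52.6° to 82.5°, uniform, h = 8): β = 65.3 − 52.6 = 12.7°, B = 29.9°; Δs = 8·12.7/29.9 = 3.3980; s = 5.0000 + 3.3980 = 8.3980
segment 2 (52.6° to 82.5°, uniform, h = 8) is passed completely: s = 5.0000 + (8) = 13.0000
segment 3 (82.5° to 178.8°, dwell): s unchanged at 13.0000
segment 4 (178.8° to 296.5°, cycloidal, h = 22) is passed completely: s = 13.0000 + (22) = 35.0000
θ = 306.9° falls in segment 5 (296.5° to 360°, cycloidal, h = -35): β = 306.9 − 296.5 = 10.4°, B = 63.5°; Δs = -35·(0.1638 − sin(2π·0.1638)/(2π)) = -0.9595; s = 35.0000 − 0.9595 = 34.0405
θ = 327.2° falls in segment 5 (296.5° to 360°, cycloidal, h = -35): β = 327.2 − 296.5 = 30.7°, B = 63.5°; Δs = -35·(0.4835 − sin(2π·0.4835)/(2π)) = -16.3436; s = 35.0000 − 16.3436 = 18.6564
θ=58.4°: R = R0 + s = 18 + 6.5518 = 24.5518
θ=65.3°: R = R0 + s = 18 + 8.3980 = 26.3980
θ=306.9°: R = R0 + s = 18 + 34.0405 = 52.0405
θ=327.2°: R = R0 + s = 18 + 18.6564 = 36.6564

θ=58.4°: 24.5518
θ=65.3°: 26.3980
θ=306.9°: 52.0405
θ=327.2°: 36.6564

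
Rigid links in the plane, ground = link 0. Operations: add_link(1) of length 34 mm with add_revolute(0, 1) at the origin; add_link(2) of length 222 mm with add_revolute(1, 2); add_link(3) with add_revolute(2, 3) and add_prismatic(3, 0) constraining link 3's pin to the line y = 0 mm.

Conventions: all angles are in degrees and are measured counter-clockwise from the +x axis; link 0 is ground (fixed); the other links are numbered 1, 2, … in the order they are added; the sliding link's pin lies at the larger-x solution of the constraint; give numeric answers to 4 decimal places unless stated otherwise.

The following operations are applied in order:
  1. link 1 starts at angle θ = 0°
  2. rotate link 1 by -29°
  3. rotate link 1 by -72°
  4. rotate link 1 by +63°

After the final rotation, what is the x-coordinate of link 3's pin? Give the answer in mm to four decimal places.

geometry: r = 34 mm, L = 222 mm, e = 0 mm; θ starts at 0°
rotate link 1 by -29°: θ ← 0° -29° = -29°
rotate link 1 by -72°: θ ← -29° -72° = -101°
rotate link 1 by +63°: θ ← -101° +63° = -38°
crank pin P = (r cos θ, r sin θ) = (26.792366, -20.932490)
h = r sin θ − e = -20.932490 − 0 = -20.932490
x = r cos θ + √(L² − h²) = 26.792366 + 221.010929 = 247.803295

247.8033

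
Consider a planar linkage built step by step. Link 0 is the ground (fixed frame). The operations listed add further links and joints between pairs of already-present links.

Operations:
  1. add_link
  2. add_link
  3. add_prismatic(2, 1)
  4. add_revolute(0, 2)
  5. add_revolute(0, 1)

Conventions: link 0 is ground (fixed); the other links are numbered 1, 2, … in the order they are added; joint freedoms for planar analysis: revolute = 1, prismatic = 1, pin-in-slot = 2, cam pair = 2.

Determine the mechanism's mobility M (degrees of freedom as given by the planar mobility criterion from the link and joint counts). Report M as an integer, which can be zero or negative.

L=1 J1=0 J2=0
add link → L=2 J1=0 J2=0
add link → L=3 J1=0 J2=0
P@2,1 dof=1 J1 → L=3 J1=1 J2=0
R@0,2 dof=1 J1 → L=3 J1=2 J2=0
R@0,1 dof=1 J1 → L=3 J1=3 J2=0
M=3(L−1)−2J1−J2=3·2−2·3−0=0

M = 0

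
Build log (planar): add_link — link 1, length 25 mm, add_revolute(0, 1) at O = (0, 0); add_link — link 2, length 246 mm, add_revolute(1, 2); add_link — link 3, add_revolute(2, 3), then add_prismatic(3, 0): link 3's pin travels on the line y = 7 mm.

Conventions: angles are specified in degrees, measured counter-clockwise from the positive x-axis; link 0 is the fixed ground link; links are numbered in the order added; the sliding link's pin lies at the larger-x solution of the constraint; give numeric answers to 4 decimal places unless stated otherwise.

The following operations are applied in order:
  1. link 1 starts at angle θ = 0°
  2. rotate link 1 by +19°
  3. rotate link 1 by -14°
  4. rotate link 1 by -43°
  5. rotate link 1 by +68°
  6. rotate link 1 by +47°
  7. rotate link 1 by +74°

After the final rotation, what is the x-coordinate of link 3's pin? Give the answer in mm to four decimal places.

geometry: r = 25 mm, L = 246 mm, e = 7 mm; θ starts at 0°
rotate link 1 by +19°: θ ← 0° +19° = 19°
rotate link 1 by -14°: θ ← 19° -14° = 5°
rotate link 1 by -43°: θ ← 5° -43° = -38°
rotate link 1 by +68°: θ ← -38° +68° = 30°
rotate link 1 by +47°: θ ← 30° +47° = 77°
rotate link 1 by +74°: θ ← 77° +74° = 151°
crank pin P = (r cos θ, r sin θ) = (-21.865493, 12.120241)
h = r sin θ − e = 12.120241 − 7 = 5.120241
x = r cos θ + √(L² − h²) = -21.865493 + 245.946708 = 224.081215

224.0812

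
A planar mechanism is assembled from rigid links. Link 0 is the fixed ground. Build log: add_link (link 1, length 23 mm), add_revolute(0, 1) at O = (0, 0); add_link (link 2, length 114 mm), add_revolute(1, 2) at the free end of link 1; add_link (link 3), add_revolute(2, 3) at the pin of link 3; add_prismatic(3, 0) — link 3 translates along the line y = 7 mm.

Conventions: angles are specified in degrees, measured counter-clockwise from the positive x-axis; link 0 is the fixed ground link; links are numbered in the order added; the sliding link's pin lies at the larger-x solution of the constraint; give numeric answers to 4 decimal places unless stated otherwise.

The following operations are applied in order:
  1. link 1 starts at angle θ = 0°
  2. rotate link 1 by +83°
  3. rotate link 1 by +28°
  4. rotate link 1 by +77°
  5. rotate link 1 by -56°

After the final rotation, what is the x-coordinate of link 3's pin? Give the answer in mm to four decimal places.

geometry: r = 23 mm, L = 114 mm, e = 7 mm; θ starts at 0°
rotate link 1 by +83°: θ ← 0° +83° = 83°
rotate link 1 by +28°: θ ← 83° +28° = 111°
rotate link 1 by +77°: θ ← 111° +77° = 188°
rotate link 1 by -56°: θ ← 188° -56° = 132°
crank pin P = (r cos θ, r sin θ) = (-15.390004, 17.092331)
h = r sin θ − e = 17.092331 − 7 = 10.092331
x = r cos θ + √(L² − h²) = -15.390004 + 113.552388 = 98.162384

98.1624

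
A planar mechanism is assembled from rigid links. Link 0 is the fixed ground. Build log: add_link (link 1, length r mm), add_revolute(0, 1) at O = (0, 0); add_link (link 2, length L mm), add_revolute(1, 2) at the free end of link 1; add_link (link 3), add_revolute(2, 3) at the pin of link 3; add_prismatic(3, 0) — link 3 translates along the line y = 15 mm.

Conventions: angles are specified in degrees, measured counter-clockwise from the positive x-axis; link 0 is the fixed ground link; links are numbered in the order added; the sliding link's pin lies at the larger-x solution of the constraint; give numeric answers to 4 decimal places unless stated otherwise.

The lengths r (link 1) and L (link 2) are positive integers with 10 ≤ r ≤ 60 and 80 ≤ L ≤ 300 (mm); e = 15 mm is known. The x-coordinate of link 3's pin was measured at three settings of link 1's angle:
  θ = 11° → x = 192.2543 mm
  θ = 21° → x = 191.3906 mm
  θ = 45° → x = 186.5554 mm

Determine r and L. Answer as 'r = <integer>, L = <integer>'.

constraint per measurement: (x − r cos θ)² + (r sin θ − e)² = L²
subtracting the θ₁ and θ₂ equations cancels the r² and L² terms:
r = (x₁² − x₂²) / (2[(x₁cos θ₁ + e sin θ₁) − (x₂cos θ₂ + e sin θ₂)]) = 22.0018 → r = 22
L² = (x₁ − r cos θ₁)² + (r sin θ₁ − e)² = 29241.0119 → L = 171.0000 → L = 171
check at θ₃=45°: x = 186.5554 (printed 186.5554) ✓

r = 22, L = 171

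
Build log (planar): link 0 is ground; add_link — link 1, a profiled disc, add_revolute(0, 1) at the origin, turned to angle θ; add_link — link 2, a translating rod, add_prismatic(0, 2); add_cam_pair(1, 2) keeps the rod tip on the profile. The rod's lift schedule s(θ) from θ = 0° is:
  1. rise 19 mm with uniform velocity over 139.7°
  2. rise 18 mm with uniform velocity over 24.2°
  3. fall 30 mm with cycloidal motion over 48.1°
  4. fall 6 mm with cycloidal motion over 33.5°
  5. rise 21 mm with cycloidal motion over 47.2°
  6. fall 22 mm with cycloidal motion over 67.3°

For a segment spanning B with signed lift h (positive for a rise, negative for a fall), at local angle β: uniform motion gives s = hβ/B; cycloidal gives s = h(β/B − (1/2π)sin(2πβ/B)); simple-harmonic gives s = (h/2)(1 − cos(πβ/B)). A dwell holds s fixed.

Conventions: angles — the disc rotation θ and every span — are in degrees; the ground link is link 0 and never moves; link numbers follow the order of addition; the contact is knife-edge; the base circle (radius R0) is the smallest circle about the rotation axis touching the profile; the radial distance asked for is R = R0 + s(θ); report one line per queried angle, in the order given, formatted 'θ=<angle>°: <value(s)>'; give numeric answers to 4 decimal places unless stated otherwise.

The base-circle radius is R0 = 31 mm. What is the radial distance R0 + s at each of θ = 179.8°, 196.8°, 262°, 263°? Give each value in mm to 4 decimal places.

seg 1 [0°–139.7°] uniform, h=19: full span → s += 19 → s = 19.0000
seg 2 [139.7°–163.9°] uniform, h=18: full span → s += 18 → s = 37.0000
seg 3 [163.9°–212°] cycloidal, h=-30: θ=179.8° here. β=15.9, B=48.1. -30·(0.3306 − sin(2π·0.3306)/(2π)) = -5.7409 → s = 31.2591
seg 3 [163.9°–212°] cycloidal, h=-30: θ=196.8° here. β=32.9, B=48.1. -30·(0.6840 − sin(2π·0.6840)/(2π)) = -24.8896 → s = 12.1104
seg 3 [163.9°–212°] cycloidal, h=-30: full span → s += -30 → s = 7.0000
seg 4 [212°–245.5°] cycloidal, h=-6: full span → s += -6 → s = 1.0000
seg 5 [245.5°–292.7°] cycloidal, h=21: θ=262° here. β=16.5, B=47.2. 21·(0.3496 − sin(2π·0.3496)/(2π)) = 4.6319 → s = 5.6319
seg 5 [245.5°–292.7°] cycloidal, h=21: θ=263° here. β=17.5, B=47.2. 21·(0.3708 − sin(2π·0.3708)/(2π)) = 5.3606 → s = 6.3606
θ=179.8°: R = R0 + s = 31 + 31.2591 = 62.2591
θ=196.8°: R = R0 + s = 31 + 12.1104 = 43.1104
θ=262°: R = R0 + s = 31 + 5.6319 = 36.6319
θ=263°: R = R0 + s = 31 + 6.3606 = 37.3606

θ=179.8°: 62.2591
θ=196.8°: 43.1104
θ=262°: 36.6319
θ=263°: 37.3606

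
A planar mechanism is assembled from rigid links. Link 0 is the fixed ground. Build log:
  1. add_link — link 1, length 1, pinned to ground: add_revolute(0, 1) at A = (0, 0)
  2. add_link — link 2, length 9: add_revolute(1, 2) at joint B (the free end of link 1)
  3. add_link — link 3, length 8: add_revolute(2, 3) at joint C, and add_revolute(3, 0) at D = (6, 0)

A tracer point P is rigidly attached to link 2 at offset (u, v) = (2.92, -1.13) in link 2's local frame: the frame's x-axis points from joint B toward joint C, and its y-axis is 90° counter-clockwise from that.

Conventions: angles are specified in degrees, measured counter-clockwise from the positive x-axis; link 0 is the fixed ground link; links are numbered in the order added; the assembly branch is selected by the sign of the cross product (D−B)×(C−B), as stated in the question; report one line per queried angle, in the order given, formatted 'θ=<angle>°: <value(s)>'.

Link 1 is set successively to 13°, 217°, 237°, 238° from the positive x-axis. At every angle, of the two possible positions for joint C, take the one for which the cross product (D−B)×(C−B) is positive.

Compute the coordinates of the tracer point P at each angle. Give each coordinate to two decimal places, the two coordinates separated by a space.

A=(0,0), D=(6.00,0)
θ=13°: B = A + 1.00·(cos13°, sin13°) = (0.9744, 0.2250)
θ=13°: |BD| = 5.0307
θ=13°: circle(B,9.00) ∩ circle(D,8.00): a=4.2050, h=7.9573
θ=13°:   candidates: C₊=(5.5310,7.9862) cross=40.030; C₋=(4.8193,-7.9124) cross=-40.030
θ=13°:   branch + wants cross > 0 → take C=(5.5310,7.9862) (cross=40.030)
θ=13°: ex = (C−B)/|BC| = (0.5063,0.8624); ey = (-0.8624,0.5063)
θ=13°: P = B + 2.92·ex + -1.13·ey = (3.4272,2.1710)
θ=217°: B = A + 1.00·(cos217°, sin217°) = (-0.7986, -0.6018)
θ=217°: |BD| = 6.8252
θ=217°: circle(B,9.00) ∩ circle(D,8.00): a=4.6580, h=7.7009
θ=217°:   candidates: C₊=(3.1622,7.4798) cross=52.560; C₋=(4.5202,-7.8620) cross=-52.560
θ=217°:   branch + wants cross > 0 → take C=(3.1622,7.4798) (cross=52.560)
θ=217°: ex = (C−B)/|BC| = (0.4401,0.8980); ey = (-0.8980,0.4401)
θ=217°: P = B + 2.92·ex + -1.13·ey = (1.5011,1.5229)
θ=237°: B = A + 1.00·(cos237°, sin237°) = (-0.5446, -0.8387)
θ=237°: |BD| = 6.5982
θ=237°: circle(B,9.00) ∩ circle(D,8.00): a=4.5873, h=7.7432
θ=237°:   candidates: C₊=(3.0213,7.4248) cross=51.091; C₋=(4.9897,-7.9359) cross=-51.091
θ=237°:   branch + wants cross > 0 → take C=(3.0213,7.4248) (cross=51.091)
θ=237°: ex = (C−B)/|BC| = (0.3962,0.9182); ey = (-0.9182,0.3962)
θ=237°: P = B + 2.92·ex + -1.13·ey = (1.6498,1.3946)
θ=238°: B = A + 1.00·(cos238°, sin238°) = (-0.5299, -0.8480)
θ=238°: |BD| = 6.5848
θ=238°: circle(B,9.00) ∩ circle(D,8.00): a=4.5832, h=7.7456
θ=238°:   candidates: C₊=(3.0176,7.4233) cross=51.003; C₋=(5.0127,-7.9388) cross=-51.003
θ=238°:   branch + wants cross > 0 → take C=(3.0176,7.4233) (cross=51.003)
θ=238°: ex = (C−B)/|BC| = (0.3942,0.9190); ey = (-0.9190,0.3942)
θ=238°: P = B + 2.92·ex + -1.13·ey = (1.6596,1.3901)

θ=13°: 3.43 2.17
θ=217°: 1.50 1.52
θ=237°: 1.65 1.39
θ=238°: 1.66 1.39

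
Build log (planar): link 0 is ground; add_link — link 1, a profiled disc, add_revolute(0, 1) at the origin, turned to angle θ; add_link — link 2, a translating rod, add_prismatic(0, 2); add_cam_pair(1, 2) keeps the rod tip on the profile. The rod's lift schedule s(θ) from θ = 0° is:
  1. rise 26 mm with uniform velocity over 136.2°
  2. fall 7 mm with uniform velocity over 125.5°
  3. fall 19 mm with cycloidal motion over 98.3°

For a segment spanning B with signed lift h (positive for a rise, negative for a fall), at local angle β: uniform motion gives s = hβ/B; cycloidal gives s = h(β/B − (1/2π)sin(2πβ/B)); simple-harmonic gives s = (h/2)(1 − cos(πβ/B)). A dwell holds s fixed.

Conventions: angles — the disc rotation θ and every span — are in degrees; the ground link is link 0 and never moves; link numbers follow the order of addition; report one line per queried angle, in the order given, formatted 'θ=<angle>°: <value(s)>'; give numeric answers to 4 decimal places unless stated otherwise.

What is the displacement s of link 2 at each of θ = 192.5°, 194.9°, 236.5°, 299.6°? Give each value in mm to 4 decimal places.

seg 1 [0°–136.2°] uniform, h=26: full span → s += 26 → s = 26.0000
seg 2 [136.2°–261.7°] uniform, h=-7: θ=192.5° here. β=56.3, B=125.5. -7·56.3/125.5 = -3.1402 → s = 22.8598
seg 2 [136.2°–261.7°] uniform, h=-7: θ=194.9° here. β=58.7, B=125.5. -7·58.7/125.5 = -3.2741 → s = 22.7259
seg 2 [136.2°–261.7°] uniform, h=-7: θ=236.5° here. β=100.3, B=125.5. -7·100.3/125.5 = -5.5944 → s = 20.4056
seg 2 [136.2°–261.7°] uniform, h=-7: full span → s += -7 → s = 19.0000
seg 3 [261.7°–360°] cycloidal, h=-19: θ=299.6° here. β=37.9, B=98.3. -19·(0.3856 − sin(2π·0.3856)/(2π)) = -5.3337 → s = 13.6663

θ=192.5°: 22.8598
θ=194.9°: 22.7259
θ=236.5°: 20.4056
θ=299.6°: 13.6663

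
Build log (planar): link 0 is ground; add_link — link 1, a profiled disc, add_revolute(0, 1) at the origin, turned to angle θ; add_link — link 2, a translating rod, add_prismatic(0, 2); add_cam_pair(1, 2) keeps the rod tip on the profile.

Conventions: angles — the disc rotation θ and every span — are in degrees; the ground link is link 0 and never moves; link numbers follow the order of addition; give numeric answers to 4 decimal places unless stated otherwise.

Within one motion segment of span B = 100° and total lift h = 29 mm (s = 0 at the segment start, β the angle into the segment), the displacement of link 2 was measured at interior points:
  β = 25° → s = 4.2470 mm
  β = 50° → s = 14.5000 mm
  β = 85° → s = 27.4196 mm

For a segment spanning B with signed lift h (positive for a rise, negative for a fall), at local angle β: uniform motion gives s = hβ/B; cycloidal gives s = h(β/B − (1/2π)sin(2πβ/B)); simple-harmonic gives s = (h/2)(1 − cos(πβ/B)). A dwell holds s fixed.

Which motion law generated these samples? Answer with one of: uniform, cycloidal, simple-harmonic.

candidates at β/B = r: uniform s = h·r (linear in β); cycloidal s = h·(r − sin(2πr)/(2π)); simple-harmonic s = (h/2)(1 − cos(πr))
β=25°: printed 4.2470 | uniform 7.2500, cycloidal 2.6345, simple-harmonic 4.2470
β=50°: printed 14.5000 | uniform 14.5000, cycloidal 14.5000, simple-harmonic 14.5000
β=85°: printed 27.4196 | uniform 24.6500, cycloidal 28.3840, simple-harmonic 27.4196
only one law matches every sample → simple-harmonic

simple-harmonic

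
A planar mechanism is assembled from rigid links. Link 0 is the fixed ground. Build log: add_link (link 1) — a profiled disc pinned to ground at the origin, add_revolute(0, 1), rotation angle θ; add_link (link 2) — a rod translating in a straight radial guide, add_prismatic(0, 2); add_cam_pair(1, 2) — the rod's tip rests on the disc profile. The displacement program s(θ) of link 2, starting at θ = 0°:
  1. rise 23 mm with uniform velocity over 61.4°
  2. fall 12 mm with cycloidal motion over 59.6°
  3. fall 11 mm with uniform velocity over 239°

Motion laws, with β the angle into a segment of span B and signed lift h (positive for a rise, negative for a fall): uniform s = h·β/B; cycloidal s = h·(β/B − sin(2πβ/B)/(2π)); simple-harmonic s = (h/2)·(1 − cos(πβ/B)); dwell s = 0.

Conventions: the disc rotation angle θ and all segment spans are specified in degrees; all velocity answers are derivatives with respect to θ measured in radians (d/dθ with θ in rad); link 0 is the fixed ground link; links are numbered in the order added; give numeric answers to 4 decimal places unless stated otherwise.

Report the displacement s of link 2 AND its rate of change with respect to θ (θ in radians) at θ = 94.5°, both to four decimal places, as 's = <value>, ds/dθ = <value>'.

seg 1 [0°–61.4°] uniform, h=23: full span → s += 23 → s = 23.0000
seg 2 [61.4°–121°] cycloidal, h=-12: θ=94.5° here. β=33.1, B=59.6. -12·(0.5554 − sin(2π·0.5554)/(2π)) = -7.3155 → s = 15.6845
velocity in seg [61.4°–121°] (cycloidal), θ in radians: β = 33.1° = 0.5777 rad, B = 59.6° = 1.0402 rad; ds/dθ = (h/B)(1 − cos(2πβ/B)) = ((-12)/1.0402)(1 − cos(2π·0.5554)) = -22.381031 mm/rad

s = 15.6845, ds/dθ = -22.3810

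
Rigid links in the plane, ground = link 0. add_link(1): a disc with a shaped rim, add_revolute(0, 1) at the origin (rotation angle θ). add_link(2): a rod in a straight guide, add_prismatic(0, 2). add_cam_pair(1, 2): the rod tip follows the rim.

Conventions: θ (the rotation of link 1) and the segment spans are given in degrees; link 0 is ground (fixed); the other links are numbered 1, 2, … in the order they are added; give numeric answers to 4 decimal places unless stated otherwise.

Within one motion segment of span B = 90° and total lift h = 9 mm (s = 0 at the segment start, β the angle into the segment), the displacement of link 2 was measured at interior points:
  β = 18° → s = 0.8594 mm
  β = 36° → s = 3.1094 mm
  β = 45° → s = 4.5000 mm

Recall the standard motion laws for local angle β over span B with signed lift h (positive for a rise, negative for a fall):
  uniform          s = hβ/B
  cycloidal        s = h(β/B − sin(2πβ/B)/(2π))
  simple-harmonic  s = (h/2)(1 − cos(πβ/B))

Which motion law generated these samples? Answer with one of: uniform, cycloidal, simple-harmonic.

candidates at β/B = r: uniform s = h·r (linear in β); cycloidal s = h·(r − sin(2πr)/(2π)); simple-harmonic s = (h/2)(1 − cos(πr))
β=18°: printed 0.8594 | uniform 1.8000, cycloidal 0.4377, simple-harmonic 0.8594
β=36°: printed 3.1094 | uniform 3.6000, cycloidal 2.7581, simple-harmonic 3.1094
β=45°: printed 4.5000 | uniform 4.5000, cycloidal 4.5000, simple-harmonic 4.5000
only one law matches every sample → simple-harmonic

simple-harmonic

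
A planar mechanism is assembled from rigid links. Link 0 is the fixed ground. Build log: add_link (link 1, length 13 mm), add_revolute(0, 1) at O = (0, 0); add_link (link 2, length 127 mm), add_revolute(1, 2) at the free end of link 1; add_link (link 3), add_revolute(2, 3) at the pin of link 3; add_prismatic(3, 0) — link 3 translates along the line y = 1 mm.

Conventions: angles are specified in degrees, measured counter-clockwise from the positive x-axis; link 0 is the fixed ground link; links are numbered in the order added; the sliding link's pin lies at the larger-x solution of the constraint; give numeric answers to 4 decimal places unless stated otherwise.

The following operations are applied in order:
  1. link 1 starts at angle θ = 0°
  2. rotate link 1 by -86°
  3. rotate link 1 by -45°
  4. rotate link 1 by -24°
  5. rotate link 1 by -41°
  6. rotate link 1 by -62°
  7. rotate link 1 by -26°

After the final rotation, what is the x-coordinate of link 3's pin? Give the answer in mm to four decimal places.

geometry: r = 13 mm, L = 127 mm, e = 1 mm; θ starts at 0°
rotate link 1 by -86°: θ ← 0° -86° = -86°
rotate link 1 by -45°: θ ← -86° -45° = -131°
rotate link 1 by -24°: θ ← -131° -24° = -155°
rotate link 1 by -41°: θ ← -155° -41° = -196°
rotate link 1 by -62°: θ ← -196° -62° = -258°
rotate link 1 by -26°: θ ← -258° -26° = -284°
crank pin P = (r cos θ, r sin θ) = (3.144985, 12.613844)
h = r sin θ − e = 12.613844 − 1 = 11.613844
x = r cos θ + √(L² − h²) = 3.144985 + 126.467856 = 129.612841

129.6128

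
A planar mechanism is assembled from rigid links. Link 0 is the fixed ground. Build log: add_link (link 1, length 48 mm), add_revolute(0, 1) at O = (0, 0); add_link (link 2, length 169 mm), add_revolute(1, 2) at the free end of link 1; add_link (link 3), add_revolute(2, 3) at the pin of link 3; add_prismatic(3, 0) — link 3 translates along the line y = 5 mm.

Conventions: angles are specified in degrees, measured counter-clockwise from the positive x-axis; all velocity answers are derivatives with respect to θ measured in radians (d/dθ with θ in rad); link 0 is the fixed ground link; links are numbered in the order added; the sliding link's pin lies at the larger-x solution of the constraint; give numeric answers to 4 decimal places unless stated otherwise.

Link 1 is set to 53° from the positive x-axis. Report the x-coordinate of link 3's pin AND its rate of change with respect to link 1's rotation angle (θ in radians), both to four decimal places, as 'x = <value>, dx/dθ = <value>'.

geometry: r = 48 mm, L = 169 mm, e = 5 mm
crank pin P = (r cos θ, r sin θ) = (28.887121, 38.334504)
h = r sin θ − e = 38.334504 − 5 = 33.334504
x = r cos θ + √(L² − h²) = 28.887121 + 165.679844 = 194.566965
dx/dθ = −r sin θ − h·r cos θ/√(L² − h²) (θ in radians; h = 33.334504) = -44.146544

x = 194.5670, dx/dθ = -44.1465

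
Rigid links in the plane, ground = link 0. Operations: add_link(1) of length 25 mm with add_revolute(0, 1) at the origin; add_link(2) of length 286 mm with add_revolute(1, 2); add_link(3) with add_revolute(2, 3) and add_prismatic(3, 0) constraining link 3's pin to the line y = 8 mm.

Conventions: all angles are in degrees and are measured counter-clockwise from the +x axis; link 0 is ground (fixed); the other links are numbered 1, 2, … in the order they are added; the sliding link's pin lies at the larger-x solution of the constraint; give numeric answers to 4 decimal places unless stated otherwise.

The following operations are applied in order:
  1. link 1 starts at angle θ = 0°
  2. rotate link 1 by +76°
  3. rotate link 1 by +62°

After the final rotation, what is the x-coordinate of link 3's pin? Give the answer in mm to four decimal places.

geometry: r = 25 mm, L = 286 mm, e = 8 mm; θ starts at 0°
rotate link 1 by +76°: θ ← 0° +76° = 76°
rotate link 1 by +62°: θ ← 76° +62° = 138°
crank pin P = (r cos θ, r sin θ) = (-18.578621, 16.728265)
h = r sin θ − e = 16.728265 − 8 = 8.728265
x = r cos θ + √(L² − h²) = -18.578621 + 285.866783 = 267.288162

267.2882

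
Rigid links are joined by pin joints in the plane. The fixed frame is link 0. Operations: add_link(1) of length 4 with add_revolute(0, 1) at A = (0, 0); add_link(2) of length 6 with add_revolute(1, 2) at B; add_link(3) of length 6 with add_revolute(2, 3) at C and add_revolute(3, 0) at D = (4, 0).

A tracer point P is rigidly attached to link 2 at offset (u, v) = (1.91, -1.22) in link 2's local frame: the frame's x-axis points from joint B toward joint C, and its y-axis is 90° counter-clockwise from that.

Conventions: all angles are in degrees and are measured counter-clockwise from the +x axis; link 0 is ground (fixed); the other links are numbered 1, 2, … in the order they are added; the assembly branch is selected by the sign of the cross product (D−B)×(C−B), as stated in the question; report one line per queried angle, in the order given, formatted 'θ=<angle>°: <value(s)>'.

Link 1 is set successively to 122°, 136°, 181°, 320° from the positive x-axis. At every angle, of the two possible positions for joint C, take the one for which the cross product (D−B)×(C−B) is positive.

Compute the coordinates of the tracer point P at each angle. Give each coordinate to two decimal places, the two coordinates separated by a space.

A=(0,0), D=(4.00,0)
θ=122°: B = A + 4.00·(cos122°, sin122°) = (-2.1197, 3.3922)
θ=122°: |BD| = 6.9970
θ=122°: circle(B,6.00) ∩ circle(D,6.00): a=3.4985, h=4.8745
θ=122°:   candidates: C₊=(3.3034,5.9594) cross=34.107; C₋=(-1.4230,-2.5672) cross=-34.107
θ=122°:   branch + wants cross > 0 → take C=(3.3034,5.9594) (cross=34.107)
θ=122°: ex = (C−B)/|BC| = (0.9038,0.4279); ey = (-0.4279,0.9038)
θ=122°: P = B + 1.91·ex + -1.22·ey = (0.1287,3.1067)
θ=136°: B = A + 4.00·(cos136°, sin136°) = (-2.8774, 2.7786)
θ=136°: |BD| = 7.4175
θ=136°: circle(B,6.00) ∩ circle(D,6.00): a=3.7087, h=4.7165
θ=136°:   candidates: C₊=(2.3281,5.7624) cross=34.984; C₋=(-1.2055,-2.9837) cross=-34.984
θ=136°:   branch + wants cross > 0 → take C=(2.3281,5.7624) (cross=34.984)
θ=136°: ex = (C−B)/|BC| = (0.8676,0.4973); ey = (-0.4973,0.8676)
θ=136°: P = B + 1.91·ex + -1.22·ey = (-0.6136,2.6700)
θ=181°: B = A + 4.00·(cos181°, sin181°) = (-3.9994, -0.0698)
θ=181°: |BD| = 7.9997
θ=181°: circle(B,6.00) ∩ circle(D,6.00): a=3.9998, h=4.4723
θ=181°:   candidates: C₊=(-0.0387,4.4372) cross=35.777; C₋=(0.0393,-4.5070) cross=-35.777
θ=181°:   branch + wants cross > 0 → take C=(-0.0387,4.4372) (cross=35.777)
θ=181°: ex = (C−B)/|BC| = (0.6601,0.7512); ey = (-0.7512,0.6601)
θ=181°: P = B + 1.91·ex + -1.22·ey = (-1.8222,0.5596)
θ=320°: B = A + 4.00·(cos320°, sin320°) = (3.0642, -2.5712)
θ=320°: |BD| = 2.7362
θ=320°: circle(B,6.00) ∩ circle(D,6.00): a=1.3681, h=5.8419
θ=320°:   candidates: C₊=(-1.9575,0.7125) cross=15.985; C₋=(9.0217,-3.2836) cross=-15.985
θ=320°:   branch + wants cross > 0 → take C=(-1.9575,0.7125) (cross=15.985)
θ=320°: ex = (C−B)/|BC| = (-0.8370,0.5473); ey = (-0.5473,-0.8370)
θ=320°: P = B + 1.91·ex + -1.22·ey = (2.1333,-0.5048)

θ=122°: 0.13 3.11
θ=136°: -0.61 2.67
θ=181°: -1.82 0.56
θ=320°: 2.13 -0.50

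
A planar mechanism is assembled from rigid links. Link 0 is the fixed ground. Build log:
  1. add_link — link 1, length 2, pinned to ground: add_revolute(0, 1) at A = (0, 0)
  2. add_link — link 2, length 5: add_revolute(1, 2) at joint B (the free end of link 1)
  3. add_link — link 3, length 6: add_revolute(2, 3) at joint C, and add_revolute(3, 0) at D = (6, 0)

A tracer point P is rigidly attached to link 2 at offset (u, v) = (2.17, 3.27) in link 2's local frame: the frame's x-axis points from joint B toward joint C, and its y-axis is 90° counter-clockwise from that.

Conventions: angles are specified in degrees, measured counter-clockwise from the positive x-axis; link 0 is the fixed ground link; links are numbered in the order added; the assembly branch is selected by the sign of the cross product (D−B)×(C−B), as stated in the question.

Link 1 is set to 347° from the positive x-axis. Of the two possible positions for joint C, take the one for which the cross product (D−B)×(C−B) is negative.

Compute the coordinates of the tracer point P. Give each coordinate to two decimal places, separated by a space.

A=(0,0), D=(6.00,0)
B = A + 2.00·(cos347°, sin347°) = (1.9487, -0.4499)
|BD| = 4.0762
circle(B,5.00) ∩ circle(D,6.00): a=0.6888, h=4.9523
  candidates: C₊=(2.0867,4.5482) cross=20.187; C₋=(3.1799,-5.2960) cross=-20.187
  branch - wants cross < 0 → take C=(3.1799,-5.2960) (cross=-20.187)
ex = (C−B)/|BC| = (0.2462,-0.9692); ey = (0.9692,0.2462)
P = B + 2.17·ex + 3.27·ey = (5.6524,-1.7479)

5.65 -1.75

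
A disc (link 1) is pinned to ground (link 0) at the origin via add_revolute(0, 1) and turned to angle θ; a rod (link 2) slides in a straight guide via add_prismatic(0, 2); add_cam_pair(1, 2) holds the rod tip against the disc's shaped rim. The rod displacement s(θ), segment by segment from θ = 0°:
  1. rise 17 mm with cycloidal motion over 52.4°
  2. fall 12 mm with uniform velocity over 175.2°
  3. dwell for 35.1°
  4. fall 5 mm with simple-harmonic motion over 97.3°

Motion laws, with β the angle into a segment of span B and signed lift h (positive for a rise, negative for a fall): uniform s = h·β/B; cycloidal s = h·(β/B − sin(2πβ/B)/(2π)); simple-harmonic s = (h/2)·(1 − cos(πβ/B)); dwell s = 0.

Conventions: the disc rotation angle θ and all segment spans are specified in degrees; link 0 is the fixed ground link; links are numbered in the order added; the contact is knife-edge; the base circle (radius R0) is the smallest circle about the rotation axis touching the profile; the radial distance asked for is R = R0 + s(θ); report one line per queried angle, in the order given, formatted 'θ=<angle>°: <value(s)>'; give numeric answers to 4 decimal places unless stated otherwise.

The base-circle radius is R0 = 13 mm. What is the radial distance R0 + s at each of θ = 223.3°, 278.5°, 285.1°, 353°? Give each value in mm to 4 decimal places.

segment 1 (0° to 52.4°, cycloidal, h = 17) is passed completely: s = 0.0000 + (17) = 17.0000
θ = 223.3° falls in segment 2 (52.4° to 227.6°, uniform, h = -12): β = 223.3 − 52.4 = 170.9°, B = 175.2°; Δs = -12·170.9/175.2 = -11.7055; s = 17.0000 − 11.7055 = 5.2945
segment 2 (52.4° to 227.6°, uniform, h = -12) is passed completely: s = 17.0000 + (-12) = 5.0000
segment 3 (227.6° to 262.7°, dwell): s unchanged at 5.0000
θ = 278.5° falls in segment 4 (262.7° to 360°, simple-harmonic, h = -5): β = 278.5 − 262.7 = 15.8°, B = 97.3°; Δs = -5/2·(1 − cos(π·0.1624)) = -0.3183; s = 5.0000 − 0.3183 = 4.6817
θ = 285.1° falls in segment 4 (262.7° to 360°, simple-harmonic, h = -5): β = 285.1 − 262.7 = 22.4°, B = 97.3°; Δs = -5/2·(1 − cos(π·0.2302)) = -0.6258; s = 5.0000 − 0.6258 = 4.3742
θ = 353° falls in segment 4 (262.7° to 360°, simple-harmonic, h = -5): β = 353 − 262.7 = 90.3°, B = 97.3°; Δs = -5/2·(1 − cos(π·0.9281)) = -4.9364; s = 5.0000 − 4.9364 = 0.0636
θ=223.3°: R = R0 + s = 13 + 5.2945 = 18.2945
θ=278.5°: R = R0 + s = 13 + 4.6817 = 17.6817
θ=285.1°: R = R0 + s = 13 + 4.3742 = 17.3742
θ=353°: R = R0 + s = 13 + 0.0636 = 13.0636

θ=223.3°: 18.2945
θ=278.5°: 17.6817
θ=285.1°: 17.3742
θ=353°: 13.0636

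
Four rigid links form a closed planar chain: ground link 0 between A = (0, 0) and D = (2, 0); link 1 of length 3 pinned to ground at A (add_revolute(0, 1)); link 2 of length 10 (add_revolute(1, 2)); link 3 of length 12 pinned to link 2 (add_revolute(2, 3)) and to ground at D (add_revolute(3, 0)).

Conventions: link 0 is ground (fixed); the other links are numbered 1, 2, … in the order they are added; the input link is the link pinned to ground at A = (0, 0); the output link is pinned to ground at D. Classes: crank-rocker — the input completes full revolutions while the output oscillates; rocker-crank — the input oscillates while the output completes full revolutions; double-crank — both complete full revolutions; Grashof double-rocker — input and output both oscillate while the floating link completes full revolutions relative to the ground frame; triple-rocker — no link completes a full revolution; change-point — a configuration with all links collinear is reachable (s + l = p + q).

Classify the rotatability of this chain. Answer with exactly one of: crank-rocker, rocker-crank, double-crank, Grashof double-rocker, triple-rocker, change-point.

lengths: ground=2, input=3, coupler=10, output=12
sorted: s=2 (shortest), l=12 (longest), p+q=13
s + l = 14 vs p + q = 13
s + l > p + q → non-Grashof → no link fully rotates → triple-rocker

triple-rocker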